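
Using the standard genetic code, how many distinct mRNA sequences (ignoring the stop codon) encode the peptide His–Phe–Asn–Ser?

48

His: 2 codons.
Phe: 2 codons.
Asn: 2 codons.
Ser: 6 codons.
2 × 2 × 2 × 6 = 48.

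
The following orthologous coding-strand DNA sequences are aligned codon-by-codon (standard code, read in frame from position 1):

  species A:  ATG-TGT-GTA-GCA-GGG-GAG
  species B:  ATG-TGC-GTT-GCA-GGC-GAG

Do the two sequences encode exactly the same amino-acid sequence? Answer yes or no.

Codon 1: ATG Met / ATG Met — identical.
Codon 2: TGT Cys / TGC Cys — synonymous.
Codon 3: GTA Val / GTT Val — synonymous.
Codon 4: GCA Ala / GCA Ala — identical.
Codon 5: GGG Gly / GGC Gly — synonymous.
Codon 6: GAG Glu / GAG Glu — identical.
Nonsynonymous differences: 0 → same protein.

yes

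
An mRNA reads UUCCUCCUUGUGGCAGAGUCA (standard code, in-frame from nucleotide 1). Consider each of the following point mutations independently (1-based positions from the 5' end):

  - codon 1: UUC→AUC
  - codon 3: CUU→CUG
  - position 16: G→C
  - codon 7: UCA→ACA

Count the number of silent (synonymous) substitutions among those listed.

Codon 1: UUC (Phe) → AUC (Ile) — missense.
Codon 3: CUU (Leu) → CUG (Leu) — synonymous.
Codon 6: GAG (Glu) → CAG (Gln) — missense.
Codon 7: UCA (Ser) → ACA (Thr) — missense.
Synonymous: 1 of 4.

1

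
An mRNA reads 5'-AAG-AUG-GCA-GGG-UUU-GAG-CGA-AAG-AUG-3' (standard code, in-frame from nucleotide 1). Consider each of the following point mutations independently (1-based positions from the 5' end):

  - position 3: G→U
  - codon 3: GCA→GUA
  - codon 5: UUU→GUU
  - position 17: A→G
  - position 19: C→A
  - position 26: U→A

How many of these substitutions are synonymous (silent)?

Codon 1: AAG (Lys) → AAU (Asn) — missense.
Codon 3: GCA (Ala) → GUA (Val) — missense.
Codon 5: UUU (Phe) → GUU (Val) — missense.
Codon 6: GAG (Glu) → GGG (Gly) — missense.
Codon 7: CGA (Arg) → AGA (Arg) — synonymous.
Codon 9: AUG (Met) → AAG (Lys) — missense.
Synonymous: 1 of 6.

1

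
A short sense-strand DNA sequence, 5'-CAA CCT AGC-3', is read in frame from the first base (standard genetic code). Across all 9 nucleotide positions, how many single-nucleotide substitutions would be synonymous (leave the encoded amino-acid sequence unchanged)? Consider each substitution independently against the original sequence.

Codon 1 (CAA, Gln): 1 synonymous substitution.
Codon 2 (CCT, Pro): 3 synonymous substitutions.
Codon 3 (AGC, Ser): 1 synonymous substitution.
Total: 1 + 3 + 1 = 5.

5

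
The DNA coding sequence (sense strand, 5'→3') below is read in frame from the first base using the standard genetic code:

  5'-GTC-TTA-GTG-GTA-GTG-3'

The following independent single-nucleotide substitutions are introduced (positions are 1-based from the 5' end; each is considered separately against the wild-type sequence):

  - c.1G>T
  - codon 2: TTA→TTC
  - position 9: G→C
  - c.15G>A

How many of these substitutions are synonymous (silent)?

Codon 1: GTC (Val) → TTC (Phe) — missense.
Codon 2: TTA (Leu) → TTC (Phe) — missense.
Codon 3: GTG (Val) → GTC (Val) — synonymous.
Codon 5: GTG (Val) → GTA (Val) — synonymous.
Synonymous: 2 of 4.

2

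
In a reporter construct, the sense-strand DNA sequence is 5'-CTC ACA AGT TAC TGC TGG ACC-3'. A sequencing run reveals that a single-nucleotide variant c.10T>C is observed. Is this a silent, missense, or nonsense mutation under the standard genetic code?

Position 10 falls in codon 4: TAC → Tyr.
After the substitution the codon is CAC → His.
Tyr ≠ His, so this is a missense mutation.

missense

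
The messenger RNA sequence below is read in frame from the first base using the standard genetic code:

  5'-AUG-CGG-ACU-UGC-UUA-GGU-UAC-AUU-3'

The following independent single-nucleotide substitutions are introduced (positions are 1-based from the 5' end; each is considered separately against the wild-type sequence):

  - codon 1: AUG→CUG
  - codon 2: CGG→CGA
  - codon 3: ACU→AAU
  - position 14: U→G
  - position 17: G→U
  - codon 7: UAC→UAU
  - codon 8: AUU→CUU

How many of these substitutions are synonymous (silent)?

Codon 1: AUG (Met) → CUG (Leu) — missense.
Codon 2: CGG (Arg) → CGA (Arg) — synonymous.
Codon 3: ACU (Thr) → AAU (Asn) — missense.
Codon 5: UUA (Leu) → UGA (Stop) — nonsense.
Codon 6: GGU (Gly) → GUU (Val) — missense.
Codon 7: UAC (Tyr) → UAU (Tyr) — synonymous.
Codon 8: AUU (Ile) → CUU (Leu) — missense.
Synonymous: 2 of 7.

2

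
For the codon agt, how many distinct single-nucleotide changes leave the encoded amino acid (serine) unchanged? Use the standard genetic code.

Position 1: none → 0 synonymous.
Position 2: none → 0 synonymous.
Position 3: AGC → 1 synonymous.
Total: 0 + 0 + 1 = 1.

1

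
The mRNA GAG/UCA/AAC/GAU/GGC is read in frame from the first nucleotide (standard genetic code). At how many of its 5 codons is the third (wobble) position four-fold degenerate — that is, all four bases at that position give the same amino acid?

2

Codon 1 GAG (Glu): third position 2-fold.
Codon 2 UCA (Ser): third position 4-fold.
Codon 3 AAC (Asn): third position 2-fold.
Codon 4 GAU (Asp): third position 2-fold.
Codon 5 GGC (Gly): third position 4-fold.
Four-fold degenerate third positions: 2.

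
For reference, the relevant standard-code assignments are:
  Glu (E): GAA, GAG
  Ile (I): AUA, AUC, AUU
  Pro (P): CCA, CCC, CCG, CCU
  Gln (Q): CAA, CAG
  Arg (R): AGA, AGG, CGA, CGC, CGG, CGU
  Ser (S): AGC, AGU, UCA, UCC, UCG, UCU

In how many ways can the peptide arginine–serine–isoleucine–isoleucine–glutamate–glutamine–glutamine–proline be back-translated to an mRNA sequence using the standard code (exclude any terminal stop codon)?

Arg: 6 codons.
Ser: 6 codons.
Ile: 3 codons.
Ile: 3 codons.
Glu: 2 codons.
Gln: 2 codons.
Gln: 2 codons.
Pro: 4 codons.
6 × 6 × 3 × 3 × 2 × 2 × 2 × 4 = 10368.

10368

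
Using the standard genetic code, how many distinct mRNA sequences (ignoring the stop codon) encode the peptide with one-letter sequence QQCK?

Gln: 2 codons.
Gln: 2 codons.
Cys: 2 codons.
Lys: 2 codons.
2 × 2 × 2 × 2 = 16.

16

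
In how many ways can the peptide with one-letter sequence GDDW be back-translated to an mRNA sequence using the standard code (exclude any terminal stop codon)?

Gly: 4 codons.
Asp: 2 codons.
Asp: 2 codons.
Trp: 1 codon.
4 × 2 × 2 × 1 = 16.

16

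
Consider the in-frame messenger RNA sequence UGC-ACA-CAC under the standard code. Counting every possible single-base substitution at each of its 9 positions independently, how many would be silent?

Codon 1 (UGC, Cys): 1 synonymous substitution.
Codon 2 (ACA, Thr): 3 synonymous substitutions.
Codon 3 (CAC, His): 1 synonymous substitution.
Total: 1 + 3 + 1 = 5.

5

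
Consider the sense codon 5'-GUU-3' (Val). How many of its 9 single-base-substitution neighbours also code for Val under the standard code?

3

Position 1: none → 0 synonymous.
Position 2: none → 0 synonymous.
Position 3: GUC, GUA, GUG → 3 synonymous.
Total: 0 + 0 + 3 = 3.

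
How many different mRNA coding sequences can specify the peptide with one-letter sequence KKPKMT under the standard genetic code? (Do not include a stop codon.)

128

Lys: 2 codons.
Lys: 2 codons.
Pro: 4 codons.
Lys: 2 codons.
Met: 1 codon.
Thr: 4 codons.
2 × 2 × 4 × 2 × 1 × 4 = 128.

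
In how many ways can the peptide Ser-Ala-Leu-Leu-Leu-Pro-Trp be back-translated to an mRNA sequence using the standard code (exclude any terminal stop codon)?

20736

Ser: 6 codons.
Ala: 4 codons.
Leu: 6 codons.
Leu: 6 codons.
Leu: 6 codons.
Pro: 4 codons.
Trp: 1 codon.
6 × 4 × 6 × 6 × 6 × 4 × 1 = 20736.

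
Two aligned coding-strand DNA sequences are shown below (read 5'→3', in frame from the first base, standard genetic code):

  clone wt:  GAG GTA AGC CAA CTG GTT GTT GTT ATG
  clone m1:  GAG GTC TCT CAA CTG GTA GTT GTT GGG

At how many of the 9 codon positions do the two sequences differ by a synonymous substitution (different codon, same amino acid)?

Codon 1: GAG Glu / GAG Glu — identical.
Codon 2: GTA Val / GTC Val — synonymous.
Codon 3: AGC Ser / TCT Ser — synonymous.
Codon 4: CAA Gln / CAA Gln — identical.
Codon 5: CTG Leu / CTG Leu — identical.
Codon 6: GTT Val / GTA Val — synonymous.
Codon 7: GTT Val / GTT Val — identical.
Codon 8: GTT Val / GTT Val — identical.
Codon 9: ATG Met / GGG Gly — nonsynonymous.
Synonymous differences: 3.

3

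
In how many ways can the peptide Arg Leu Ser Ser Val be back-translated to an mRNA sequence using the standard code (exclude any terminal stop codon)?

5184

Arg: 6 codons.
Leu: 6 codons.
Ser: 6 codons.
Ser: 6 codons.
Val: 4 codons.
6 × 6 × 6 × 6 × 4 = 5184.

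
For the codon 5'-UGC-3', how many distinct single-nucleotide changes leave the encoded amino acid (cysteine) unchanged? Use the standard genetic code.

Position 1: none → 0 synonymous.
Position 2: none → 0 synonymous.
Position 3: UGU → 1 synonymous.
Total: 0 + 0 + 1 = 1.

1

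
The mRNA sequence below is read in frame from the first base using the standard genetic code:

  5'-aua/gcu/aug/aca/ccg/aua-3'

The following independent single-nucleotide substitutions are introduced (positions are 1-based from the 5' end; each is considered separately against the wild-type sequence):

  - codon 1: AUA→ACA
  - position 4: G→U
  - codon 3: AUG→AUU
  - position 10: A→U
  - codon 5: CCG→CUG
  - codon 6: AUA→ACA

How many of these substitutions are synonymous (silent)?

0

Codon 1: AUA (Ile) → ACA (Thr) — missense.
Codon 2: GCU (Ala) → UCU (Ser) — missense.
Codon 3: AUG (Met) → AUU (Ile) — missense.
Codon 4: ACA (Thr) → UCA (Ser) — missense.
Codon 5: CCG (Pro) → CUG (Leu) — missense.
Codon 6: AUA (Ile) → ACA (Thr) — missense.
Synonymous: 0 of 6.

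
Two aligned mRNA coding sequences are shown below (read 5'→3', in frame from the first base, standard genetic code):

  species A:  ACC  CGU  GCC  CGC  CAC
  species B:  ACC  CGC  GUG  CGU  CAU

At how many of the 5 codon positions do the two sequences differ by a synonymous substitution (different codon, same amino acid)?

3

Codon 1: ACC Thr / ACC Thr — identical.
Codon 2: CGU Arg / CGC Arg — synonymous.
Codon 3: GCC Ala / GUG Val — nonsynonymous.
Codon 4: CGC Arg / CGU Arg — synonymous.
Codon 5: CAC His / CAU His — synonymous.
Synonymous differences: 3.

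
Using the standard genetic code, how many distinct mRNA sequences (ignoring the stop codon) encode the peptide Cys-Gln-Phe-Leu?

48

Cys: 2 codons.
Gln: 2 codons.
Phe: 2 codons.
Leu: 6 codons.
2 × 2 × 2 × 6 = 48.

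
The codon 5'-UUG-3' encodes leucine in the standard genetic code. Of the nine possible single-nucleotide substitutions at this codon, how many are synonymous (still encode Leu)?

Position 1: CUG → 1 synonymous.
Position 2: none → 0 synonymous.
Position 3: UUA → 1 synonymous.
Total: 1 + 0 + 1 = 2.

2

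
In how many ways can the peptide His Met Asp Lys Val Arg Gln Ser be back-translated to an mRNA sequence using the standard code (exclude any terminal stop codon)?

His: 2 codons.
Met: 1 codon.
Asp: 2 codons.
Lys: 2 codons.
Val: 4 codons.
Arg: 6 codons.
Gln: 2 codons.
Ser: 6 codons.
2 × 1 × 2 × 2 × 4 × 6 × 2 × 6 = 2304.

2304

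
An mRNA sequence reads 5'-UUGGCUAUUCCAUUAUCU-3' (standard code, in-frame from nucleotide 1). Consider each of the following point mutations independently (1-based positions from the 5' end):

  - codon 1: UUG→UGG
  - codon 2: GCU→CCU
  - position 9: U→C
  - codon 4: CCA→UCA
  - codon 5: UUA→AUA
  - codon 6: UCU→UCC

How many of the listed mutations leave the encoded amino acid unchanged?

2

Codon 1: UUG (Leu) → UGG (Trp) — missense.
Codon 2: GCU (Ala) → CCU (Pro) — missense.
Codon 3: AUU (Ile) → AUC (Ile) — synonymous.
Codon 4: CCA (Pro) → UCA (Ser) — missense.
Codon 5: UUA (Leu) → AUA (Ile) — missense.
Codon 6: UCU (Ser) → UCC (Ser) — synonymous.
Synonymous: 2 of 6.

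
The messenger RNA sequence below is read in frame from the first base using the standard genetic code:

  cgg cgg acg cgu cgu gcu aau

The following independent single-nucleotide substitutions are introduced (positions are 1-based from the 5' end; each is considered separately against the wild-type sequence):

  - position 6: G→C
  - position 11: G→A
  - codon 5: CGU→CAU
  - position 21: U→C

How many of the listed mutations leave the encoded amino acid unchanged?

Codon 2: CGG (Arg) → CGC (Arg) — synonymous.
Codon 4: CGU (Arg) → CAU (His) — missense.
Codon 5: CGU (Arg) → CAU (His) — missense.
Codon 7: AAU (Asn) → AAC (Asn) — synonymous.
Synonymous: 2 of 4.

2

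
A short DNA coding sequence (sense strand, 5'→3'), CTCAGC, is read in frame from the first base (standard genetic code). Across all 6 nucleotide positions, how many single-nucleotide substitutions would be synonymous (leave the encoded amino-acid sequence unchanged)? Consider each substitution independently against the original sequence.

Codon 1 (CTC, Leu): 3 synonymous substitutions.
Codon 2 (AGC, Ser): 1 synonymous substitution.
Total: 3 + 1 = 4.

4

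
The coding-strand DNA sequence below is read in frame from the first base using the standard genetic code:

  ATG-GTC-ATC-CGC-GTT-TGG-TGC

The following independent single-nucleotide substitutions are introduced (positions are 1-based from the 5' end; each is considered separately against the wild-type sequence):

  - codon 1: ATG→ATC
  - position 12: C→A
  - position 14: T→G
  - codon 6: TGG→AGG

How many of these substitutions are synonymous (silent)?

Codon 1: ATG (Met) → ATC (Ile) — missense.
Codon 4: CGC (Arg) → CGA (Arg) — synonymous.
Codon 5: GTT (Val) → GGT (Gly) — missense.
Codon 6: TGG (Trp) → AGG (Arg) — missense.
Synonymous: 1 of 4.

1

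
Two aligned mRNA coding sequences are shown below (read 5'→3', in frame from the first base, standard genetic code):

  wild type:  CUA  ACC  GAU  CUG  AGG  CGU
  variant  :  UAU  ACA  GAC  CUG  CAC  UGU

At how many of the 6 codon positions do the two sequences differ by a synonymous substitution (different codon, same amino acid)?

2

Codon 1: CUA Leu / UAU Tyr — nonsynonymous.
Codon 2: ACC Thr / ACA Thr — synonymous.
Codon 3: GAU Asp / GAC Asp — synonymous.
Codon 4: CUG Leu / CUG Leu — identical.
Codon 5: AGG Arg / CAC His — nonsynonymous.
Codon 6: CGU Arg / UGU Cys — nonsynonymous.
Synonymous differences: 2.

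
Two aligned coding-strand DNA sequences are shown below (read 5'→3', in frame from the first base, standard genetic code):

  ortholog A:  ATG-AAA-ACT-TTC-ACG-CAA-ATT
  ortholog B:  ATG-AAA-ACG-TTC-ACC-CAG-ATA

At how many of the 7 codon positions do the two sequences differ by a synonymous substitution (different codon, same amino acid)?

4

Codon 1: ATG Met / ATG Met — identical.
Codon 2: AAA Lys / AAA Lys — identical.
Codon 3: ACT Thr / ACG Thr — synonymous.
Codon 4: TTC Phe / TTC Phe — identical.
Codon 5: ACG Thr / ACC Thr — synonymous.
Codon 6: CAA Gln / CAG Gln — synonymous.
Codon 7: ATT Ile / ATA Ile — synonymous.
Synonymous differences: 4.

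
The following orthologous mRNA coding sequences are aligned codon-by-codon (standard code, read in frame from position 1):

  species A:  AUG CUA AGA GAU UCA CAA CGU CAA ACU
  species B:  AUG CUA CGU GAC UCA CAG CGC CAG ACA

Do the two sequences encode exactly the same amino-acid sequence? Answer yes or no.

yes

Codon 1: AUG Met / AUG Met — identical.
Codon 2: CUA Leu / CUA Leu — identical.
Codon 3: AGA Arg / CGU Arg — synonymous.
Codon 4: GAU Asp / GAC Asp — synonymous.
Codon 5: UCA Ser / UCA Ser — identical.
Codon 6: CAA Gln / CAG Gln — synonymous.
Codon 7: CGU Arg / CGC Arg — synonymous.
Codon 8: CAA Gln / CAG Gln — synonymous.
Codon 9: ACU Thr / ACA Thr — synonymous.
Nonsynonymous differences: 0 → same protein.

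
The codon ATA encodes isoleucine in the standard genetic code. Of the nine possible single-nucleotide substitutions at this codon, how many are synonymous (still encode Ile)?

2

Position 1: none → 0 synonymous.
Position 2: none → 0 synonymous.
Position 3: ATT, ATC → 2 synonymous.
Total: 0 + 0 + 2 = 2.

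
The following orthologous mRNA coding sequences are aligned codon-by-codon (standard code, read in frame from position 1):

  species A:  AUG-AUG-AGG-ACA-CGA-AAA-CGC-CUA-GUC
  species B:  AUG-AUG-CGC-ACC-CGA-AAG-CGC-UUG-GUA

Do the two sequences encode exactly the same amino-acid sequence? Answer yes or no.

Codon 1: AUG Met / AUG Met — identical.
Codon 2: AUG Met / AUG Met — identical.
Codon 3: AGG Arg / CGC Arg — synonymous.
Codon 4: ACA Thr / ACC Thr — synonymous.
Codon 5: CGA Arg / CGA Arg — identical.
Codon 6: AAA Lys / AAG Lys — synonymous.
Codon 7: CGC Arg / CGC Arg — identical.
Codon 8: CUA Leu / UUG Leu — synonymous.
Codon 9: GUC Val / GUA Val — synonymous.
Nonsynonymous differences: 0 → same protein.

yes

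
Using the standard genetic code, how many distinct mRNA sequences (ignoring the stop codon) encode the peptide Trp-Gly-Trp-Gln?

Trp: 1 codon.
Gly: 4 codons.
Trp: 1 codon.
Gln: 2 codons.
1 × 4 × 1 × 2 = 8.

8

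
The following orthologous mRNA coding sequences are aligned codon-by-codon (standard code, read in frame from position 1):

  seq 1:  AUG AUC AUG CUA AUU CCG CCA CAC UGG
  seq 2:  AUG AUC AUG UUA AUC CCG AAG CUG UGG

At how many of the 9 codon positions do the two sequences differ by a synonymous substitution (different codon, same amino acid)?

Codon 1: AUG Met / AUG Met — identical.
Codon 2: AUC Ile / AUC Ile — identical.
Codon 3: AUG Met / AUG Met — identical.
Codon 4: CUA Leu / UUA Leu — synonymous.
Codon 5: AUU Ile / AUC Ile — synonymous.
Codon 6: CCG Pro / CCG Pro — identical.
Codon 7: CCA Pro / AAG Lys — nonsynonymous.
Codon 8: CAC His / CUG Leu — nonsynonymous.
Codon 9: UGG Trp / UGG Trp — identical.
Synonymous differences: 2.

2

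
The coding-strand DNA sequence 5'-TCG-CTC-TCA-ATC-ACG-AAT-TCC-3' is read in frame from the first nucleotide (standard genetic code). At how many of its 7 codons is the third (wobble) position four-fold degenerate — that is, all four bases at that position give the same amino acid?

5

Codon 1 TCG (Ser): third position 4-fold.
Codon 2 CTC (Leu): third position 4-fold.
Codon 3 TCA (Ser): third position 4-fold.
Codon 4 ATC (Ile): third position 3-fold.
Codon 5 ACG (Thr): third position 4-fold.
Codon 6 AAT (Asn): third position 2-fold.
Codon 7 TCC (Ser): third position 4-fold.
Four-fold degenerate third positions: 5.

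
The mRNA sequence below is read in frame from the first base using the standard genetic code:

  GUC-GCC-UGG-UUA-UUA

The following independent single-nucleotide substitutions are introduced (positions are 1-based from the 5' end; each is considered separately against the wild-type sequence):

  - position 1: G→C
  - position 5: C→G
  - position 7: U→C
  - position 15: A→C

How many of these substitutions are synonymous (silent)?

Codon 1: GUC (Val) → CUC (Leu) — missense.
Codon 2: GCC (Ala) → GGC (Gly) — missense.
Codon 3: UGG (Trp) → CGG (Arg) — missense.
Codon 5: UUA (Leu) → UUC (Phe) — missense.
Synonymous: 0 of 4.

0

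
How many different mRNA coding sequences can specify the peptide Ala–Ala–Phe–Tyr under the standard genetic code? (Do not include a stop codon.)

Ala: 4 codons.
Ala: 4 codons.
Phe: 2 codons.
Tyr: 2 codons.
4 × 4 × 2 × 2 = 64.

64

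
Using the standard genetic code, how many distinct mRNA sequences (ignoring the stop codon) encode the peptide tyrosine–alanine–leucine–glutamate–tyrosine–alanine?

768

Tyr: 2 codons.
Ala: 4 codons.
Leu: 6 codons.
Glu: 2 codons.
Tyr: 2 codons.
Ala: 4 codons.
2 × 4 × 6 × 2 × 2 × 4 = 768.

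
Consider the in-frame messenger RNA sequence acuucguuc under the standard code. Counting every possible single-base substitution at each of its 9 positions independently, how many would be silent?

Codon 1 (ACU, Thr): 3 synonymous substitutions.
Codon 2 (UCG, Ser): 3 synonymous substitutions.
Codon 3 (UUC, Phe): 1 synonymous substitution.
Total: 3 + 3 + 1 = 7.

7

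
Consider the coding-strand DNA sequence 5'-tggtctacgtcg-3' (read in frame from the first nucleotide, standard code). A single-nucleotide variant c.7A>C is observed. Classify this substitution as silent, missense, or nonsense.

missense

Position 7 falls in codon 3: ACG → Thr.
After the substitution the codon is CCG → Pro.
Thr ≠ Pro, so this is a missense mutation.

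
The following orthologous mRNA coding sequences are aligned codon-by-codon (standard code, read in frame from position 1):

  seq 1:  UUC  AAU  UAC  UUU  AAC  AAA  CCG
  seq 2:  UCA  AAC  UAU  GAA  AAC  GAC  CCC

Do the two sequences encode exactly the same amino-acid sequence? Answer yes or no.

Codon 1: UUC Phe / UCA Ser — nonsynonymous.
Codon 2: AAU Asn / AAC Asn — synonymous.
Codon 3: UAC Tyr / UAU Tyr — synonymous.
Codon 4: UUU Phe / GAA Glu — nonsynonymous.
Codon 5: AAC Asn / AAC Asn — identical.
Codon 6: AAA Lys / GAC Asp — nonsynonymous.
Codon 7: CCG Pro / CCC Pro — synonymous.
Nonsynonymous differences: 3 → different protein.

no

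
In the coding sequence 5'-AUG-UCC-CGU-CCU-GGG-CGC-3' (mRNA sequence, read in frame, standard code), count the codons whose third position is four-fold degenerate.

Codon 1 AUG (Met): third position 1-fold.
Codon 2 UCC (Ser): third position 4-fold.
Codon 3 CGU (Arg): third position 4-fold.
Codon 4 CCU (Pro): third position 4-fold.
Codon 5 GGG (Gly): third position 4-fold.
Codon 6 CGC (Arg): third position 4-fold.
Four-fold degenerate third positions: 5.

5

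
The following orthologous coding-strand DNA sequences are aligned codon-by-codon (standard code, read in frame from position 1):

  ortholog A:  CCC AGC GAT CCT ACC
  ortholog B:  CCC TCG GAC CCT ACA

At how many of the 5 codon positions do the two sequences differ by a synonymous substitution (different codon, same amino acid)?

Codon 1: CCC Pro / CCC Pro — identical.
Codon 2: AGC Ser / TCG Ser — synonymous.
Codon 3: GAT Asp / GAC Asp — synonymous.
Codon 4: CCT Pro / CCT Pro — identical.
Codon 5: ACC Thr / ACA Thr — synonymous.
Synonymous differences: 3.

3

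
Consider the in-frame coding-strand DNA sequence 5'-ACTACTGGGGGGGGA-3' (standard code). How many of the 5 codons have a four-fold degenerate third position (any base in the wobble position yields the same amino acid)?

5

Codon 1 ACT (Thr): third position 4-fold.
Codon 2 ACT (Thr): third position 4-fold.
Codon 3 GGG (Gly): third position 4-fold.
Codon 4 GGG (Gly): third position 4-fold.
Codon 5 GGA (Gly): third position 4-fold.
Four-fold degenerate third positions: 5.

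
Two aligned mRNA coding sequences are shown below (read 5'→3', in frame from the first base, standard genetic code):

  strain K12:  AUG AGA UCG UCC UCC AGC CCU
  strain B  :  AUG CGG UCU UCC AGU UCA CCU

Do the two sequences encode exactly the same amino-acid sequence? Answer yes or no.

Codon 1: AUG Met / AUG Met — identical.
Codon 2: AGA Arg / CGG Arg — synonymous.
Codon 3: UCG Ser / UCU Ser — synonymous.
Codon 4: UCC Ser / UCC Ser — identical.
Codon 5: UCC Ser / AGU Ser — synonymous.
Codon 6: AGC Ser / UCA Ser — synonymous.
Codon 7: CCU Pro / CCU Pro — identical.
Nonsynonymous differences: 0 → same protein.

yes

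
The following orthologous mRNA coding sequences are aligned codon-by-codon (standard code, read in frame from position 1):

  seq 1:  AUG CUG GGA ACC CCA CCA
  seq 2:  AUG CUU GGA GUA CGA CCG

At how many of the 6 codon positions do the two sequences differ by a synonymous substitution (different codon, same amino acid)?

Codon 1: AUG Met / AUG Met — identical.
Codon 2: CUG Leu / CUU Leu — synonymous.
Codon 3: GGA Gly / GGA Gly — identical.
Codon 4: ACC Thr / GUA Val — nonsynonymous.
Codon 5: CCA Pro / CGA Arg — nonsynonymous.
Codon 6: CCA Pro / CCG Pro — synonymous.
Synonymous differences: 2.

2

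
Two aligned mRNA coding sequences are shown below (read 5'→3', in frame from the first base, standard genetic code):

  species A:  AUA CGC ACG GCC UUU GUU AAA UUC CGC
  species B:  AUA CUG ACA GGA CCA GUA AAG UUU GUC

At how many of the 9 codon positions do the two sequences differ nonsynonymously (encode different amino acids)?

Codon 1: AUA Ile / AUA Ile — identical.
Codon 2: CGC Arg / CUG Leu — nonsynonymous.
Codon 3: ACG Thr / ACA Thr — synonymous.
Codon 4: GCC Ala / GGA Gly — nonsynonymous.
Codon 5: UUU Phe / CCA Pro — nonsynonymous.
Codon 6: GUU Val / GUA Val — synonymous.
Codon 7: AAA Lys / AAG Lys — synonymous.
Codon 8: UUC Phe / UUU Phe — synonymous.
Codon 9: CGC Arg / GUC Val — nonsynonymous.
Nonsynonymous differences: 4.

4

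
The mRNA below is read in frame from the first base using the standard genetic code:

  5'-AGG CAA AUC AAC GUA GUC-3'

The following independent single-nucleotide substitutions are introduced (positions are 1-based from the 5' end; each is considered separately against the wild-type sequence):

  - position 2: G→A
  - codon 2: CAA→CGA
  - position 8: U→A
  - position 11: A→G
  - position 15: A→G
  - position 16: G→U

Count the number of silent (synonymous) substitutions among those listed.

Codon 1: AGG (Arg) → AAG (Lys) — missense.
Codon 2: CAA (Gln) → CGA (Arg) — missense.
Codon 3: AUC (Ile) → AAC (Asn) — missense.
Codon 4: AAC (Asn) → AGC (Ser) — missense.
Codon 5: GUA (Val) → GUG (Val) — synonymous.
Codon 6: GUC (Val) → UUC (Phe) — missense.
Synonymous: 1 of 6.

1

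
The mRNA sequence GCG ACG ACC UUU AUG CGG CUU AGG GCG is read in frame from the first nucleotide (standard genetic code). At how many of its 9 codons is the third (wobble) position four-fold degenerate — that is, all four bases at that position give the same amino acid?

Codon 1 GCG (Ala): third position 4-fold.
Codon 2 ACG (Thr): third position 4-fold.
Codon 3 ACC (Thr): third position 4-fold.
Codon 4 UUU (Phe): third position 2-fold.
Codon 5 AUG (Met): third position 1-fold.
Codon 6 CGG (Arg): third position 4-fold.
Codon 7 CUU (Leu): third position 4-fold.
Codon 8 AGG (Arg): third position 2-fold.
Codon 9 GCG (Ala): third position 4-fold.
Four-fold degenerate third positions: 6.

6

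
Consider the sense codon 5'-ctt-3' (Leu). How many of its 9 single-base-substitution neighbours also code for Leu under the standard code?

Position 1: none → 0 synonymous.
Position 2: none → 0 synonymous.
Position 3: CTC, CTA, CTG → 3 synonymous.
Total: 0 + 0 + 3 = 3.

3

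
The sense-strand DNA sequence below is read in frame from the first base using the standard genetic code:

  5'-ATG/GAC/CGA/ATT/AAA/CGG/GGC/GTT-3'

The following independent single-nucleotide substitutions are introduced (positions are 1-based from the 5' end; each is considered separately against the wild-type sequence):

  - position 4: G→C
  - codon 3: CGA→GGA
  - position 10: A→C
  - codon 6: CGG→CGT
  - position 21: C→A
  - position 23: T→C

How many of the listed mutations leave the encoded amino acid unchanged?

Codon 2: GAC (Asp) → CAC (His) — missense.
Codon 3: CGA (Arg) → GGA (Gly) — missense.
Codon 4: ATT (Ile) → CTT (Leu) — missense.
Codon 6: CGG (Arg) → CGT (Arg) — synonymous.
Codon 7: GGC (Gly) → GGA (Gly) — synonymous.
Codon 8: GTT (Val) → GCT (Ala) — missense.
Synonymous: 2 of 6.

2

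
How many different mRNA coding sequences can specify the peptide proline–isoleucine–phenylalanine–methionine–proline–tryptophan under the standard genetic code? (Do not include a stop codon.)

96

Pro: 4 codons.
Ile: 3 codons.
Phe: 2 codons.
Met: 1 codon.
Pro: 4 codons.
Trp: 1 codon.
4 × 3 × 2 × 1 × 4 × 1 = 96.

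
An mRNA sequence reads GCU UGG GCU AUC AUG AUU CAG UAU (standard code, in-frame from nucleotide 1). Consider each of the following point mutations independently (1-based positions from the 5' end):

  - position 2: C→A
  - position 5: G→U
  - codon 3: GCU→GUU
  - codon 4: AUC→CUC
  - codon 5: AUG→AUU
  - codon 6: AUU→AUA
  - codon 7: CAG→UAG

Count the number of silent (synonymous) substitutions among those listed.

Codon 1: GCU (Ala) → GAU (Asp) — missense.
Codon 2: UGG (Trp) → UUG (Leu) — missense.
Codon 3: GCU (Ala) → GUU (Val) — missense.
Codon 4: AUC (Ile) → CUC (Leu) — missense.
Codon 5: AUG (Met) → AUU (Ile) — missense.
Codon 6: AUU (Ile) → AUA (Ile) — synonymous.
Codon 7: CAG (Gln) → UAG (Stop) — nonsense.
Synonymous: 1 of 7.

1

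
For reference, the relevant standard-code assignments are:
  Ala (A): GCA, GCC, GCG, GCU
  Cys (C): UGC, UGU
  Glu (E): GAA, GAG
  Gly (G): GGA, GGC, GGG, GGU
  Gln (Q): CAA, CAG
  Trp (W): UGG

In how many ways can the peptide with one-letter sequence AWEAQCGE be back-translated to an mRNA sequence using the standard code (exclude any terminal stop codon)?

Ala: 4 codons.
Trp: 1 codon.
Glu: 2 codons.
Ala: 4 codons.
Gln: 2 codons.
Cys: 2 codons.
Gly: 4 codons.
Glu: 2 codons.
4 × 1 × 2 × 4 × 2 × 2 × 4 × 2 = 1024.

1024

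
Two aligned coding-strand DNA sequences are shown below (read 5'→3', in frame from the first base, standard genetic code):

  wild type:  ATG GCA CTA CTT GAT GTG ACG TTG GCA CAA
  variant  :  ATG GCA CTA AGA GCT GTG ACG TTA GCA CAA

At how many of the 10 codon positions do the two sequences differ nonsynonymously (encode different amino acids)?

2

Codon 1: ATG Met / ATG Met — identical.
Codon 2: GCA Ala / GCA Ala — identical.
Codon 3: CTA Leu / CTA Leu — identical.
Codon 4: CTT Leu / AGA Arg — nonsynonymous.
Codon 5: GAT Asp / GCT Ala — nonsynonymous.
Codon 6: GTG Val / GTG Val — identical.
Codon 7: ACG Thr / ACG Thr — identical.
Codon 8: TTG Leu / TTA Leu — synonymous.
Codon 9: GCA Ala / GCA Ala — identical.
Codon 10: CAA Gln / CAA Gln — identical.
Nonsynonymous differences: 2.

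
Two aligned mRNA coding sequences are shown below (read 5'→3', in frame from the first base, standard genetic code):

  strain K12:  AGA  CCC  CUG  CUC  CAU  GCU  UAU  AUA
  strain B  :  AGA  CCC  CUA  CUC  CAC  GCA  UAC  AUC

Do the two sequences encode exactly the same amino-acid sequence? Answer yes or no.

yes

Codon 1: AGA Arg / AGA Arg — identical.
Codon 2: CCC Pro / CCC Pro — identical.
Codon 3: CUG Leu / CUA Leu — synonymous.
Codon 4: CUC Leu / CUC Leu — identical.
Codon 5: CAU His / CAC His — synonymous.
Codon 6: GCU Ala / GCA Ala — synonymous.
Codon 7: UAU Tyr / UAC Tyr — synonymous.
Codon 8: AUA Ile / AUC Ile — synonymous.
Nonsynonymous differences: 0 → same protein.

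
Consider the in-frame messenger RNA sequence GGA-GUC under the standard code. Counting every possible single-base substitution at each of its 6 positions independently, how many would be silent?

6

Codon 1 (GGA, Gly): 3 synonymous substitutions.
Codon 2 (GUC, Val): 3 synonymous substitutions.
Total: 3 + 3 = 6.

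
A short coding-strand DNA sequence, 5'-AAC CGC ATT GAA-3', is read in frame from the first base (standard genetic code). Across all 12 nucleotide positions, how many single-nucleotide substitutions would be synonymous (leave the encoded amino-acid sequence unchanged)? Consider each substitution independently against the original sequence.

Codon 1 (AAC, Asn): 1 synonymous substitution.
Codon 2 (CGC, Arg): 3 synonymous substitutions.
Codon 3 (ATT, Ile): 2 synonymous substitutions.
Codon 4 (GAA, Glu): 1 synonymous substitution.
Total: 1 + 3 + 2 + 1 = 7.

7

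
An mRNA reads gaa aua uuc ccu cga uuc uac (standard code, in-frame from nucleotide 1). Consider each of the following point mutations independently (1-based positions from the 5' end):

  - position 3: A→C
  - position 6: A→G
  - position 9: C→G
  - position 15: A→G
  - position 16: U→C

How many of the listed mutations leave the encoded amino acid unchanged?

1

Codon 1: GAA (Glu) → GAC (Asp) — missense.
Codon 2: AUA (Ile) → AUG (Met) — missense.
Codon 3: UUC (Phe) → UUG (Leu) — missense.
Codon 5: CGA (Arg) → CGG (Arg) — synonymous.
Codon 6: UUC (Phe) → CUC (Leu) — missense.
Synonymous: 1 of 5.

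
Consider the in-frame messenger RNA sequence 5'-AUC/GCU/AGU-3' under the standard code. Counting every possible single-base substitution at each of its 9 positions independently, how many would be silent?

6

Codon 1 (AUC, Ile): 2 synonymous substitutions.
Codon 2 (GCU, Ala): 3 synonymous substitutions.
Codon 3 (AGU, Ser): 1 synonymous substitution.
Total: 2 + 3 + 1 = 6.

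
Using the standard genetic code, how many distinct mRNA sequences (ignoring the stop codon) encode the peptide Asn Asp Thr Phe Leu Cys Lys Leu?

4608

Asn: 2 codons.
Asp: 2 codons.
Thr: 4 codons.
Phe: 2 codons.
Leu: 6 codons.
Cys: 2 codons.
Lys: 2 codons.
Leu: 6 codons.
2 × 2 × 4 × 2 × 6 × 2 × 2 × 6 = 4608.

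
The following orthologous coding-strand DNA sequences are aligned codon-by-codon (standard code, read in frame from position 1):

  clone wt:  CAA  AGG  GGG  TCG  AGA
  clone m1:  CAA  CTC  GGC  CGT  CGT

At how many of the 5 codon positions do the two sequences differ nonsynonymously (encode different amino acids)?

2

Codon 1: CAA Gln / CAA Gln — identical.
Codon 2: AGG Arg / CTC Leu — nonsynonymous.
Codon 3: GGG Gly / GGC Gly — synonymous.
Codon 4: TCG Ser / CGT Arg — nonsynonymous.
Codon 5: AGA Arg / CGT Arg — synonymous.
Nonsynonymous differences: 2.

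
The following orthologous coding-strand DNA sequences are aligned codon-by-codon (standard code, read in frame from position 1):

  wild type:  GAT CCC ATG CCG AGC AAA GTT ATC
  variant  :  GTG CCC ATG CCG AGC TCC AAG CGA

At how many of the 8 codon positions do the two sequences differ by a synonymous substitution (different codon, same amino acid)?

Codon 1: GAT Asp / GTG Val — nonsynonymous.
Codon 2: CCC Pro / CCC Pro — identical.
Codon 3: ATG Met / ATG Met — identical.
Codon 4: CCG Pro / CCG Pro — identical.
Codon 5: AGC Ser / AGC Ser — identical.
Codon 6: AAA Lys / TCC Ser — nonsynonymous.
Codon 7: GTT Val / AAG Lys — nonsynonymous.
Codon 8: ATC Ile / CGA Arg — nonsynonymous.
Synonymous differences: 0.

0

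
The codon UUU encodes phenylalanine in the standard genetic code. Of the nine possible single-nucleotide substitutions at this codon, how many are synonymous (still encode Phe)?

1

Position 1: none → 0 synonymous.
Position 2: none → 0 synonymous.
Position 3: UUC → 1 synonymous.
Total: 0 + 0 + 1 = 1.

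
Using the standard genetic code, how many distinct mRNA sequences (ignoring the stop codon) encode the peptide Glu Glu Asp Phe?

16

Glu: 2 codons.
Glu: 2 codons.
Asp: 2 codons.
Phe: 2 codons.
2 × 2 × 2 × 2 = 16.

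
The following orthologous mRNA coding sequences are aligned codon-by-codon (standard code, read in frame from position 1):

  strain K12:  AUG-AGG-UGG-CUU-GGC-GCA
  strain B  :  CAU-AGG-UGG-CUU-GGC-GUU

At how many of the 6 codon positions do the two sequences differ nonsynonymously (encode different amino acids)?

2

Codon 1: AUG Met / CAU His — nonsynonymous.
Codon 2: AGG Arg / AGG Arg — identical.
Codon 3: UGG Trp / UGG Trp — identical.
Codon 4: CUU Leu / CUU Leu — identical.
Codon 5: GGC Gly / GGC Gly — identical.
Codon 6: GCA Ala / GUU Val — nonsynonymous.
Nonsynonymous differences: 2.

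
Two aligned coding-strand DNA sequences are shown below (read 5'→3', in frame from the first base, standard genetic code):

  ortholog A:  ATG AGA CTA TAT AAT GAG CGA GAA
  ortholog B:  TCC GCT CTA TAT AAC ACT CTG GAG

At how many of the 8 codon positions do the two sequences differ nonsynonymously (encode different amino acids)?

Codon 1: ATG Met / TCC Ser — nonsynonymous.
Codon 2: AGA Arg / GCT Ala — nonsynonymous.
Codon 3: CTA Leu / CTA Leu — identical.
Codon 4: TAT Tyr / TAT Tyr — identical.
Codon 5: AAT Asn / AAC Asn — synonymous.
Codon 6: GAG Glu / ACT Thr — nonsynonymous.
Codon 7: CGA Arg / CTG Leu — nonsynonymous.
Codon 8: GAA Glu / GAG Glu — synonymous.
Nonsynonymous differences: 4.

4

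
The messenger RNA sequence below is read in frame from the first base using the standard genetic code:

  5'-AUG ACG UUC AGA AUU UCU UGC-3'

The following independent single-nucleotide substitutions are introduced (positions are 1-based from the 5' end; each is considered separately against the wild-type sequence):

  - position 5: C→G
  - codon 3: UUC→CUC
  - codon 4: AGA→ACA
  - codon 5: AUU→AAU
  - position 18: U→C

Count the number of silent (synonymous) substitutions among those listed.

Codon 2: ACG (Thr) → AGG (Arg) — missense.
Codon 3: UUC (Phe) → CUC (Leu) — missense.
Codon 4: AGA (Arg) → ACA (Thr) — missense.
Codon 5: AUU (Ile) → AAU (Asn) — missense.
Codon 6: UCU (Ser) → UCC (Ser) — synonymous.
Synonymous: 1 of 5.

1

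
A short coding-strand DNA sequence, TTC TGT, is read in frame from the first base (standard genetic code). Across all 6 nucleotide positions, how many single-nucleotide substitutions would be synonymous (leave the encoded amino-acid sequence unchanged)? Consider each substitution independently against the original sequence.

Codon 1 (TTC, Phe): 1 synonymous substitution.
Codon 2 (TGT, Cys): 1 synonymous substitution.
Total: 1 + 1 = 2.

2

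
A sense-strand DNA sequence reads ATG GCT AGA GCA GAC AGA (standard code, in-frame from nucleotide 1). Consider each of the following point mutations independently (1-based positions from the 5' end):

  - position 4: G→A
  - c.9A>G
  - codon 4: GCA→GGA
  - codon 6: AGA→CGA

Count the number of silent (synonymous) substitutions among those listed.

Codon 2: GCT (Ala) → ACT (Thr) — missense.
Codon 3: AGA (Arg) → AGG (Arg) — synonymous.
Codon 4: GCA (Ala) → GGA (Gly) — missense.
Codon 6: AGA (Arg) → CGA (Arg) — synonymous.
Synonymous: 2 of 4.

2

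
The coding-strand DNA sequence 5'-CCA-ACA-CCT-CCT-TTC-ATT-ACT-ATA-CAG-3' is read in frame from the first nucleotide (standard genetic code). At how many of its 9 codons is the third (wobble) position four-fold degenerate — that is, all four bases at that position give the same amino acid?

5

Codon 1 CCA (Pro): third position 4-fold.
Codon 2 ACA (Thr): third position 4-fold.
Codon 3 CCT (Pro): third position 4-fold.
Codon 4 CCT (Pro): third position 4-fold.
Codon 5 TTC (Phe): third position 2-fold.
Codon 6 ATT (Ile): third position 3-fold.
Codon 7 ACT (Thr): third position 4-fold.
Codon 8 ATA (Ile): third position 3-fold.
Codon 9 CAG (Gln): third position 2-fold.
Four-fold degenerate third positions: 5.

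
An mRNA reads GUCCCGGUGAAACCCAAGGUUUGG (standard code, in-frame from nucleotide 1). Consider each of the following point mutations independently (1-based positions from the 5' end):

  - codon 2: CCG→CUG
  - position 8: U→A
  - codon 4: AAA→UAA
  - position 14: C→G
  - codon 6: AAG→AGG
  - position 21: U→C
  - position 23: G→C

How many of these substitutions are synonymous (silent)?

1

Codon 2: CCG (Pro) → CUG (Leu) — missense.
Codon 3: GUG (Val) → GAG (Glu) — missense.
Codon 4: AAA (Lys) → UAA (Stop) — nonsense.
Codon 5: CCC (Pro) → CGC (Arg) — missense.
Codon 6: AAG (Lys) → AGG (Arg) — missense.
Codon 7: GUU (Val) → GUC (Val) — synonymous.
Codon 8: UGG (Trp) → UCG (Ser) — missense.
Synonymous: 1 of 7.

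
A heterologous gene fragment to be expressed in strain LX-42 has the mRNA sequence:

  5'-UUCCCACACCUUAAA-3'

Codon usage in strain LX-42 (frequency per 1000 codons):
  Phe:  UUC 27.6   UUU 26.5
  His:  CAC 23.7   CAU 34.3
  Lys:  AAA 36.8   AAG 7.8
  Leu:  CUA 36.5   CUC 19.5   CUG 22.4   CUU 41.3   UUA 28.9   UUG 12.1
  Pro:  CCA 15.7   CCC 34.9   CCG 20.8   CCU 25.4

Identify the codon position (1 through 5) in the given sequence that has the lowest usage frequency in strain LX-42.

2

Codon 1 UUC (Phe): 27.6 per 1000.
Codon 2 CCA (Pro): 15.7 per 1000.
Codon 3 CAC (His): 23.7 per 1000.
Codon 4 CUU (Leu): 41.3 per 1000.
Codon 5 AAA (Lys): 36.8 per 1000.
Lowest frequency is 15.7 at codon 2.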